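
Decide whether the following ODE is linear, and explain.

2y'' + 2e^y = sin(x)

Nonlinear (e^y is nonlinear in y)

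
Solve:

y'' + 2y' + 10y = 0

Characteristic equation: r² + 2r + 10 = 0
Roots: r = -1 ± 3i (complex conjugates)
General solution: y = e^(-x)(C₁cos(3x) + C₂sin(3x))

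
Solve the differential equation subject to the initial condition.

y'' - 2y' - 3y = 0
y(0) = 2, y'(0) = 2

General solution: y = C₁e^(3x) + C₂e^(-x)
Applying ICs: C₁ = 1, C₂ = 1
Particular solution: y = e^(3x) + e^(-x)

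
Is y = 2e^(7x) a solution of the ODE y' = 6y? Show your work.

Verification:
y = 2e^(7x)
y' = 14e^(7x)
But 6y = 12e^(7x)
y' ≠ 6y — the derivative does not match

No, it is not a solution.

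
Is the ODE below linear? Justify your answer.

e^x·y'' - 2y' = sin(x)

Yes. Linear (y and its derivatives appear to the first power only, no products of y terms)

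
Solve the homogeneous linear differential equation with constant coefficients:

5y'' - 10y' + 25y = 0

Characteristic equation: 5r² - 10r + 25 = 0
Divide by 5: r² - 2r + 5 = 0
Roots: r = 1 ± 2i (complex conjugates)
General solution: y = e^x(C₁cos(2x) + C₂sin(2x))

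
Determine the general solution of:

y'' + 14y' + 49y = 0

Characteristic equation: r² + 14r + 49 = 0
Factored: (r + 7)² = 0
Repeated root: r = -7
General solution: y = (C₁ + C₂x)e^(-7x)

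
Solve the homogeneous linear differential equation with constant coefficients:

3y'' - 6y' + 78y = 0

Characteristic equation: 3r² - 6r + 78 = 0
Divide by 3: r² - 2r + 26 = 0
Roots: r = 1 ± 5i (complex conjugates)
General solution: y = e^x(C₁cos(5x) + C₂sin(5x))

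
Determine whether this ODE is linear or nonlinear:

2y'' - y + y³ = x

Nonlinear (y³ term)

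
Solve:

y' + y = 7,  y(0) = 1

General solution: y = 7 + Ce^(-x)
Applying y(0) = 1: C = 1 - 7 = -6
Particular solution: y = 7 - 6e^(-x)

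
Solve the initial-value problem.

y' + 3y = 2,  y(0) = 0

General solution: y = 2/3 + Ce^(-3x)
Applying y(0) = 0: C = 0 - 2/3 = -2/3
Particular solution: y = 2/3 - (2/3)e^(-3x)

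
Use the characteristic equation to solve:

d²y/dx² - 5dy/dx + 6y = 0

Characteristic equation: r² - 5r + 6 = 0
Roots: r = 3, 2 (distinct real)
General solution: y = C₁e^(3x) + C₂e^(2x)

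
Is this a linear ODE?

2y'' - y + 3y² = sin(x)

No. Nonlinear (y² term)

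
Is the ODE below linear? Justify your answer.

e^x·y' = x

Yes. Linear (y and its derivatives appear to the first power only, no products of y terms)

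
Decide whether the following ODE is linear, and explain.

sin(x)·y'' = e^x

Linear (y and its derivatives appear to the first power only, no products of y terms)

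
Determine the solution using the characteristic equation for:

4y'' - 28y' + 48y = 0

Characteristic equation: 4r² - 28r + 48 = 0
Divide by 4: r² - 7r + 12 = 0
Roots: r = 3, 4 (distinct real)
General solution: y = C₁e^(3x) + C₂e^(4x)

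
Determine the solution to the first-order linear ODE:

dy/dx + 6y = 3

Using integrating factor method:

General solution: y = 1/2 + Ce^(-6x)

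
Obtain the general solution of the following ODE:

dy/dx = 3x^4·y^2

Separating variables and integrating:
-1/y = 3x^5/5 + C

General solution: y^-1 = (-3/5)x^5 + C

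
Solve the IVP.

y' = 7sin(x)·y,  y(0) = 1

General solution: y = Ce^(-7cos(x))
Applying IC y(0) = 1:
Particular solution: y = e^(7(1-cos(x)))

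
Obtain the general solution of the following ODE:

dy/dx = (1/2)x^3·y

Separating variables and integrating:
ln|y| = x^4/8 + C

General solution: y = Ce^(x^4/8)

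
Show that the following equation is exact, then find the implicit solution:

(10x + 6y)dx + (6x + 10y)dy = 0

Verify exactness: ∂M/∂y = ∂N/∂x ✓
Find F(x,y) such that ∂F/∂x = M, ∂F/∂y = N
Solution: 5x² + 6xy + 5y² = C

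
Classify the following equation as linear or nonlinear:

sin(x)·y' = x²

Linear (y and its derivatives appear to the first power only, no products of y terms)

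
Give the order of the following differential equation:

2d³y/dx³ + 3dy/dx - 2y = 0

The order is 3 (highest derivative is of order 3).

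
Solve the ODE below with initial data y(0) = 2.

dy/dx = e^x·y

General solution: y = Ce^(e^x)
Applying IC y(0) = 2:
Particular solution: y = 2e^(e^x - 1)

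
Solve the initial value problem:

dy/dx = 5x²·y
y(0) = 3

General solution: y = Ce^(5x³/3)
Applying IC y(0) = 3:
Particular solution: y = 3e^(5x³/3)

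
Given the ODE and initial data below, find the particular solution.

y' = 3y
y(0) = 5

General solution: y = Ce^(3x)
Applying IC y(0) = 5:
Particular solution: y = 5e^(3x)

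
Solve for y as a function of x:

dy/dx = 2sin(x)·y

Separating variables and integrating:
ln|y| = -2cos(x) + C

General solution: y = Ce^(-2cos(x))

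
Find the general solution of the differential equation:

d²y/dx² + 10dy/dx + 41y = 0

Characteristic equation: r² + 10r + 41 = 0
Roots: r = -5 ± 4i (complex conjugates)
General solution: y = e^(-5x)(C₁cos(4x) + C₂sin(4x))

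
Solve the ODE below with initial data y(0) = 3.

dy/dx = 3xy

General solution: y = Ce^(3x²/2)
Applying IC y(0) = 3:
Particular solution: y = 3e^(3x²/2)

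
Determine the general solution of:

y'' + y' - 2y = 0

Characteristic equation: r² + r - 2 = 0
Roots: r = 1, -2 (distinct real)
General solution: y = C₁e^x + C₂e^(-2x)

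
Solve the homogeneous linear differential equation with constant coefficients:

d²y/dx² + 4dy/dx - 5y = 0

Characteristic equation: r² + 4r - 5 = 0
Roots: r = 1, -5 (distinct real)
General solution: y = C₁e^x + C₂e^(-5x)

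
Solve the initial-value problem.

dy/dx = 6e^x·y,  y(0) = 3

General solution: y = Ce^(6e^x)
Applying IC y(0) = 3:
Particular solution: y = 3e^(6(e^x - 1))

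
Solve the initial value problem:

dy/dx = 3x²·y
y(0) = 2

General solution: y = Ce^(x³)
Applying IC y(0) = 2:
Particular solution: y = 2e^(x³)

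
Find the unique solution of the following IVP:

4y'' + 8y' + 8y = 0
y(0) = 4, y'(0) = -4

General solution: y = e^(-x)(C₁cos(x) + C₂sin(x))
Complex roots r = -1 ± i
Applying ICs: C₁ = 4, C₂ = 0
Particular solution: y = e^(-x)(4cos(x))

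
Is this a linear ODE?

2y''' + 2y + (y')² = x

No. Nonlinear ((y')² term)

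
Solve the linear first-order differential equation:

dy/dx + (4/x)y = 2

Using integrating factor method:

General solution: y = (2/5)x + Cx^(-4)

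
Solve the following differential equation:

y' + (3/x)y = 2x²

Using integrating factor method:

General solution: y = (1/3)x^3 + Cx^(-3)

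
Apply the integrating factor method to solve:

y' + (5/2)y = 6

Using integrating factor method:

General solution: y = 12/5 + Ce^(-5x/2)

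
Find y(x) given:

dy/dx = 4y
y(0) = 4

General solution: y = Ce^(4x)
Applying IC y(0) = 4:
Particular solution: y = 4e^(4x)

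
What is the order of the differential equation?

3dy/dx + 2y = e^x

The order is 1 (highest derivative is of order 1).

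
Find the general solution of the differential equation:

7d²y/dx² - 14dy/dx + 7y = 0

Characteristic equation: 7r² - 14r + 7 = 0
Divide by 7: r² - 2r + 1 = 0
Factored: (r - 1)² = 0
Repeated root: r = 1
General solution: y = (C₁ + C₂x)e^x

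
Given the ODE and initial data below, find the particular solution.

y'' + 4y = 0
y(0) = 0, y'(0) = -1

General solution: y = C₁cos(2x) + C₂sin(2x)
Complex roots r = ±2i
Applying ICs: C₁ = 0, C₂ = -1/2
Particular solution: y = -(1/2)sin(2x)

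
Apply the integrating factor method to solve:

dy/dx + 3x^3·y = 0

Using integrating factor method:

General solution: y = Ce^(-3x^4/4)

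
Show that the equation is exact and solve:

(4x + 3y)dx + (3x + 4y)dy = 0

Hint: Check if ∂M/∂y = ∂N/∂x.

Verify exactness: ∂M/∂y = ∂N/∂x ✓
Find F(x,y) such that ∂F/∂x = M, ∂F/∂y = N
Solution: 2x² + 3xy + 2y² = C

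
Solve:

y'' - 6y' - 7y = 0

Characteristic equation: r² - 6r - 7 = 0
Roots: r = 7, -1 (distinct real)
General solution: y = C₁e^(7x) + C₂e^(-x)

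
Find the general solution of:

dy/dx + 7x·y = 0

Using integrating factor method:

General solution: y = Ce^(-7x^2/2)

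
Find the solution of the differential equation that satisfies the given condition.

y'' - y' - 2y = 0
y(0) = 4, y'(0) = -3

General solution: y = C₁e^(2x) + C₂e^(-x)
Applying ICs: C₁ = 1/3, C₂ = 11/3
Particular solution: y = (1/3)e^(2x) + (11/3)e^(-x)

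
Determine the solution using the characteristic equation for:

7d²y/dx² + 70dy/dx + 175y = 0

Characteristic equation: 7r² + 70r + 175 = 0
Divide by 7: r² + 10r + 25 = 0
Factored: (r + 5)² = 0
Repeated root: r = -5
General solution: y = (C₁ + C₂x)e^(-5x)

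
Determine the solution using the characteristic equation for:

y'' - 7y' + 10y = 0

Characteristic equation: r² - 7r + 10 = 0
Roots: r = 2, 5 (distinct real)
General solution: y = C₁e^(2x) + C₂e^(5x)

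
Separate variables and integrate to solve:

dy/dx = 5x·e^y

Separating variables and integrating:
-e^(-y) = 5x²/2 + C

General solution: y = -ln(C - 5x²/2)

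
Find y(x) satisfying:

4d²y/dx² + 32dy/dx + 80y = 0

Characteristic equation: 4r² + 32r + 80 = 0
Divide by 4: r² + 8r + 20 = 0
Roots: r = -4 ± 2i (complex conjugates)
General solution: y = e^(-4x)(C₁cos(2x) + C₂sin(2x))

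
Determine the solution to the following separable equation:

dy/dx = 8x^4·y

Separating variables and integrating:
ln|y| = 8x^5/5 + C

General solution: y = Ce^(8x^5/5)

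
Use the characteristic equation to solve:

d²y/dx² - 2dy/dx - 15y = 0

Characteristic equation: r² - 2r - 15 = 0
Roots: r = 5, -3 (distinct real)
General solution: y = C₁e^(5x) + C₂e^(-3x)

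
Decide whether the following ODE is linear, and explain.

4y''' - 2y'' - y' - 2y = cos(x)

Linear (y and its derivatives appear to the first power only, no products of y terms)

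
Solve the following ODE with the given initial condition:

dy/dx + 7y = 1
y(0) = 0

General solution: y = 1/7 + Ce^(-7x)
Applying y(0) = 0: C = 0 - 1/7 = -1/7
Particular solution: y = 1/7 - (1/7)e^(-7x)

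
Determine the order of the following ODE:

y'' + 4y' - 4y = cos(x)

The order is 2 (highest derivative is of order 2).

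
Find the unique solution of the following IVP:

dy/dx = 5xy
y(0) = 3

General solution: y = Ce^(5x²/2)
Applying IC y(0) = 3:
Particular solution: y = 3e^(5x²/2)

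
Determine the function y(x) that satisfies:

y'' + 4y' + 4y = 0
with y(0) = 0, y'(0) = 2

General solution: y = (C₁ + C₂x)e^(-2x)
Repeated root r = -2
Applying ICs: C₁ = 0, C₂ = 2
Particular solution: y = 2xe^(-2x)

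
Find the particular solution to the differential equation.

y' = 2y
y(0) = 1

General solution: y = Ce^(2x)
Applying IC y(0) = 1:
Particular solution: y = e^(2x)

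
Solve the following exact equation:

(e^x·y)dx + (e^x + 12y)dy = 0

Verify exactness: ∂M/∂y = ∂N/∂x ✓
Find F(x,y) such that ∂F/∂x = M, ∂F/∂y = N
Solution: e^x·y + 6y² = C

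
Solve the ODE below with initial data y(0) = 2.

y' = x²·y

General solution: y = Ce^(x³/3)
Applying IC y(0) = 2:
Particular solution: y = 2e^(x³/3)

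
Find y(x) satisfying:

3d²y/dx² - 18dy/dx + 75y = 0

Characteristic equation: 3r² - 18r + 75 = 0
Divide by 3: r² - 6r + 25 = 0
Roots: r = 3 ± 4i (complex conjugates)
General solution: y = e^(3x)(C₁cos(4x) + C₂sin(4x))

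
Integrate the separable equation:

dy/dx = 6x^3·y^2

Separating variables and integrating:
-1/y = 3x^4/2 + C

General solution: y^-1 = (-3/2)x^4 + C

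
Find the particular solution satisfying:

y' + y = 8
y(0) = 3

General solution: y = 8 + Ce^(-x)
Applying y(0) = 3: C = 3 - 8 = -5
Particular solution: y = 8 - 5e^(-x)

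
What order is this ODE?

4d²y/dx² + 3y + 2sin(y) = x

The order is 2 (highest derivative is of order 2).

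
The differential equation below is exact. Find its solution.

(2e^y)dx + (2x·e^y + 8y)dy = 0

Verify exactness: ∂M/∂y = ∂N/∂x ✓
Find F(x,y) such that ∂F/∂x = M, ∂F/∂y = N
Solution: 2x·e^y + 4y² = C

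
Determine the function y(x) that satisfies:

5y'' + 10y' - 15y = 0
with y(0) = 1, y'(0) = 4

General solution: y = C₁e^x + C₂e^(-3x)
Applying ICs: C₁ = 7/4, C₂ = -3/4
Particular solution: y = (7/4)e^x - (3/4)e^(-3x)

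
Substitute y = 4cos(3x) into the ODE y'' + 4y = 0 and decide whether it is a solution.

Verification:
y'' = -36cos(3x)
y'' + 4y ≠ 0 (frequency mismatch: got 9 instead of 4)

No, it is not a solution.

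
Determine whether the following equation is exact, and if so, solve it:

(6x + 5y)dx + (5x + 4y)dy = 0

Verify exactness: ∂M/∂y = ∂N/∂x ✓
Find F(x,y) such that ∂F/∂x = M, ∂F/∂y = N
Solution: 3x² + 5xy + 2y² = C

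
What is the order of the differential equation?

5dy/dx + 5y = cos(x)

The order is 1 (highest derivative is of order 1).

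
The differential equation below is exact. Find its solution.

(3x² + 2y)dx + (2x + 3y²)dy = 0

Verify exactness: ∂M/∂y = ∂N/∂x ✓
Find F(x,y) such that ∂F/∂x = M, ∂F/∂y = N
Solution: x³ + 2xy + y³ = C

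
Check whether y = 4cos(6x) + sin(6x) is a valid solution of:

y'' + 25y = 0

Verification:
y'' = -144cos(6x) - 36sin(6x)
y'' + 25y ≠ 0 (frequency mismatch: got 36 instead of 25)

No, it is not a solution.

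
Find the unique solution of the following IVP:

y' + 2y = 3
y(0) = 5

General solution: y = 3/2 + Ce^(-2x)
Applying y(0) = 5: C = 5 - 3/2 = 7/2
Particular solution: y = 3/2 + (7/2)e^(-2x)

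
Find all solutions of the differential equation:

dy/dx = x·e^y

Separating variables and integrating:
-e^(-y) = x²/2 + C

General solution: y = -ln(C - x²/2)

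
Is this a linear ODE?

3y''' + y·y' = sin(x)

No. Nonlinear (product y·y')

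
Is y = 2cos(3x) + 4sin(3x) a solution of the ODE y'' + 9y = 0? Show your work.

Verification:
y'' = -18cos(3x) - 36sin(3x)
y'' + 9y = 0 ✓

Yes, it is a solution.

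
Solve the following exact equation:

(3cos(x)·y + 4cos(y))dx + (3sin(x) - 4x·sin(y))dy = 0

Verify exactness: ∂M/∂y = ∂N/∂x ✓
Find F(x,y) such that ∂F/∂x = M, ∂F/∂y = N
Solution: 3sin(x)·y + 4x·cos(y) = C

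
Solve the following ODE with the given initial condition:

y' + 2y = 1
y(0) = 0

General solution: y = 1/2 + Ce^(-2x)
Applying y(0) = 0: C = 0 - 1/2 = -1/2
Particular solution: y = 1/2 - (1/2)e^(-2x)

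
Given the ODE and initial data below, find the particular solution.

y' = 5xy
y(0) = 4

General solution: y = Ce^(5x²/2)
Applying IC y(0) = 4:
Particular solution: y = 4e^(5x²/2)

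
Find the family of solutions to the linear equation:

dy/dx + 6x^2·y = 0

Using integrating factor method:

General solution: y = Ce^(-2x^3)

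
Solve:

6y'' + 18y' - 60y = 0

Characteristic equation: 6r² + 18r - 60 = 0
Divide by 6: r² + 3r - 10 = 0
Roots: r = 2, -5 (distinct real)
General solution: y = C₁e^(2x) + C₂e^(-5x)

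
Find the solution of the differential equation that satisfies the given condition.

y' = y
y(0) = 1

General solution: y = Ce^x
Applying IC y(0) = 1:
Particular solution: y = e^x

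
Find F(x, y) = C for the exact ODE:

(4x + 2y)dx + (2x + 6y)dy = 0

Verify exactness: ∂M/∂y = ∂N/∂x ✓
Find F(x,y) such that ∂F/∂x = M, ∂F/∂y = N
Solution: 2x² + 2xy + 3y² = C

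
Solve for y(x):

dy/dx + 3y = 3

Using integrating factor method:

General solution: y = 1 + Ce^(-3x)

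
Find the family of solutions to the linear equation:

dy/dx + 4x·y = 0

Using integrating factor method:

General solution: y = Ce^(-2x^2)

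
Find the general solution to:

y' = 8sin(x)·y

Separating variables and integrating:
ln|y| = -8cos(x) + C

General solution: y = Ce^(-8cos(x))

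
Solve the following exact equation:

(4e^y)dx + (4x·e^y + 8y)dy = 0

Verify exactness: ∂M/∂y = ∂N/∂x ✓
Find F(x,y) such that ∂F/∂x = M, ∂F/∂y = N
Solution: 4x·e^y + 4y² = C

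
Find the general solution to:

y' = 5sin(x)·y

Separating variables and integrating:
ln|y| = -5cos(x) + C

General solution: y = Ce^(-5cos(x))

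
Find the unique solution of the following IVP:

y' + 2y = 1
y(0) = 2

General solution: y = 1/2 + Ce^(-2x)
Applying y(0) = 2: C = 2 - 1/2 = 3/2
Particular solution: y = 1/2 + (3/2)e^(-2x)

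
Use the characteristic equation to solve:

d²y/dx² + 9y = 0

Characteristic equation: r² + 9 = 0
Roots: r = ±3i (complex conjugates)
General solution: y = C₁cos(3x) + C₂sin(3x)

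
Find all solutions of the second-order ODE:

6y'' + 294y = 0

Characteristic equation: 6r² + 294 = 0
Divide by 6: r² + 49 = 0
Roots: r = ±7i (complex conjugates)
General solution: y = C₁cos(7x) + C₂sin(7x)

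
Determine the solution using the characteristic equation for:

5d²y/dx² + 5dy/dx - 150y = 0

Characteristic equation: 5r² + 5r - 150 = 0
Divide by 5: r² + r - 30 = 0
Roots: r = 5, -6 (distinct real)
General solution: y = C₁e^(5x) + C₂e^(-6x)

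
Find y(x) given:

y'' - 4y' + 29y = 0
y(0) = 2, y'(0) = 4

General solution: y = e^(2x)(C₁cos(5x) + C₂sin(5x))
Complex roots r = 2 ± 5i
Applying ICs: C₁ = 2, C₂ = 0
Particular solution: y = e^(2x)(2cos(5x))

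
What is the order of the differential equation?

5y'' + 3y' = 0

The order is 2 (highest derivative is of order 2).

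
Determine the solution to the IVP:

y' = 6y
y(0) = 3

General solution: y = Ce^(6x)
Applying IC y(0) = 3:
Particular solution: y = 3e^(6x)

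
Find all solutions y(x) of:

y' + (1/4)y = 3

Using integrating factor method:

General solution: y = 12 + Ce^(-x/4)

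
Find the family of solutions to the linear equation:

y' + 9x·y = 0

Using integrating factor method:

General solution: y = Ce^(-9x^2/2)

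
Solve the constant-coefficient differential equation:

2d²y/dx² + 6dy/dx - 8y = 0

Characteristic equation: 2r² + 6r - 8 = 0
Divide by 2: r² + 3r - 4 = 0
Roots: r = 1, -4 (distinct real)
General solution: y = C₁e^x + C₂e^(-4x)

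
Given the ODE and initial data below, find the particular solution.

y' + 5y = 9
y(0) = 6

General solution: y = 9/5 + Ce^(-5x)
Applying y(0) = 6: C = 6 - 9/5 = 21/5
Particular solution: y = 9/5 + (21/5)e^(-5x)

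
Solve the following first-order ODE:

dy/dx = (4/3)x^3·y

Separating variables and integrating:
ln|y| = x^4/3 + C

General solution: y = Ce^(x^4/3)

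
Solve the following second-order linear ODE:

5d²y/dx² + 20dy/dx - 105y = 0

Characteristic equation: 5r² + 20r - 105 = 0
Divide by 5: r² + 4r - 21 = 0
Roots: r = 3, -7 (distinct real)
General solution: y = C₁e^(3x) + C₂e^(-7x)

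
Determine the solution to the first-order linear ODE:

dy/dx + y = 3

Using integrating factor method:

General solution: y = 3 + Ce^(-x)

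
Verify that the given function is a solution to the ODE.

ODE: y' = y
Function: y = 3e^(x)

Verification:
y = 3e^(x)
y' = 3e^(x)
y = 3e^(x)
y' = y ✓

Yes, it is a solution.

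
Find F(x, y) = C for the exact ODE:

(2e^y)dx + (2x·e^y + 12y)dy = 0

Verify exactness: ∂M/∂y = ∂N/∂x ✓
Find F(x,y) such that ∂F/∂x = M, ∂F/∂y = N
Solution: 2x·e^y + 6y² = C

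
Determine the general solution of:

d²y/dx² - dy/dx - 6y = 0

Characteristic equation: r² - r - 6 = 0
Roots: r = 3, -2 (distinct real)
General solution: y = C₁e^(3x) + C₂e^(-2x)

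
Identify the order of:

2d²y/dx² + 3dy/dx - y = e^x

The order is 2 (highest derivative is of order 2).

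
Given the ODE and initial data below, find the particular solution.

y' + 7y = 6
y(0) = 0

General solution: y = 6/7 + Ce^(-7x)
Applying y(0) = 0: C = 0 - 6/7 = -6/7
Particular solution: y = 6/7 - (6/7)e^(-7x)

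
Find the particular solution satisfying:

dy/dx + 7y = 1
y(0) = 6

General solution: y = 1/7 + Ce^(-7x)
Applying y(0) = 6: C = 6 - 1/7 = 41/7
Particular solution: y = 1/7 + (41/7)e^(-7x)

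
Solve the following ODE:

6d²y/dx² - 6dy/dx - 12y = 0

Characteristic equation: 6r² - 6r - 12 = 0
Divide by 6: r² - r - 2 = 0
Roots: r = 2, -1 (distinct real)
General solution: y = C₁e^(2x) + C₂e^(-x)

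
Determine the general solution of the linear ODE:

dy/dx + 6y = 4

Using integrating factor method:

General solution: y = 2/3 + Ce^(-6x)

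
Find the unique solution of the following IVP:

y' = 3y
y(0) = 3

General solution: y = Ce^(3x)
Applying IC y(0) = 3:
Particular solution: y = 3e^(3x)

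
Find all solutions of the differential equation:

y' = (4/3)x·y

Separating variables and integrating:
ln|y| = 2x^2/3 + C

General solution: y = Ce^(2x^2/3)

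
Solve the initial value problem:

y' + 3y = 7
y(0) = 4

General solution: y = 7/3 + Ce^(-3x)
Applying y(0) = 4: C = 4 - 7/3 = 5/3
Particular solution: y = 7/3 + (5/3)e^(-3x)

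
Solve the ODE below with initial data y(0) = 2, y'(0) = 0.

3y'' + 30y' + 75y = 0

General solution: y = (C₁ + C₂x)e^(-5x)
Repeated root r = -5
Applying ICs: C₁ = 2, C₂ = 10
Particular solution: y = (2 + 10x)e^(-5x)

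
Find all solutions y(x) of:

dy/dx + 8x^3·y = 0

Using integrating factor method:

General solution: y = Ce^(-2x^4)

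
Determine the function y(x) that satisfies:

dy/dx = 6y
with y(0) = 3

General solution: y = Ce^(6x)
Applying IC y(0) = 3:
Particular solution: y = 3e^(6x)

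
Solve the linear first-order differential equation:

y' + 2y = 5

Using integrating factor method:

General solution: y = 5/2 + Ce^(-2x)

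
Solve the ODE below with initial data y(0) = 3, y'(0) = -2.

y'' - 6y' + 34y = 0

General solution: y = e^(3x)(C₁cos(5x) + C₂sin(5x))
Complex roots r = 3 ± 5i
Applying ICs: C₁ = 3, C₂ = -11/5
Particular solution: y = e^(3x)(3cos(5x) - (11/5)sin(5x))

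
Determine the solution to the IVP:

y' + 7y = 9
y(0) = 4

General solution: y = 9/7 + Ce^(-7x)
Applying y(0) = 4: C = 4 - 9/7 = 19/7
Particular solution: y = 9/7 + (19/7)e^(-7x)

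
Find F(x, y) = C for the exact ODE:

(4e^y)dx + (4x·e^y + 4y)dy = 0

Verify exactness: ∂M/∂y = ∂N/∂x ✓
Find F(x,y) such that ∂F/∂x = M, ∂F/∂y = N
Solution: 4x·e^y + 2y² = C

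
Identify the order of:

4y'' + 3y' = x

The order is 2 (highest derivative is of order 2).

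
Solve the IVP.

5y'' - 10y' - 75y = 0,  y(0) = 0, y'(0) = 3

General solution: y = C₁e^(5x) + C₂e^(-3x)
Applying ICs: C₁ = 3/8, C₂ = -3/8
Particular solution: y = (3/8)e^(5x) - (3/8)e^(-3x)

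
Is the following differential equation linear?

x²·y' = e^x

Yes. Linear (y and its derivatives appear to the first power only, no products of y terms)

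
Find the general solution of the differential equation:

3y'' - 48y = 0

Characteristic equation: 3r² - 48 = 0
Divide by 3: r² - 16 = 0
Roots: r = 4, -4 (distinct real)
General solution: y = C₁e^(4x) + C₂e^(-4x)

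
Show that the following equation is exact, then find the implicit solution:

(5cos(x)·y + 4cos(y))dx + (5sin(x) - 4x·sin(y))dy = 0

Verify exactness: ∂M/∂y = ∂N/∂x ✓
Find F(x,y) such that ∂F/∂x = M, ∂F/∂y = N
Solution: 5sin(x)·y + 4x·cos(y) = C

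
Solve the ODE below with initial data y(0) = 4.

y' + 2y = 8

General solution: y = 4 + Ce^(-2x)
Applying y(0) = 4: C = 4 - 4 = 0
Particular solution: y = 4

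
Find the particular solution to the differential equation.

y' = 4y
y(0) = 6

General solution: y = Ce^(4x)
Applying IC y(0) = 6:
Particular solution: y = 6e^(4x)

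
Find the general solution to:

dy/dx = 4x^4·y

Separating variables and integrating:
ln|y| = 4x^5/5 + C

General solution: y = Ce^(4x^5/5)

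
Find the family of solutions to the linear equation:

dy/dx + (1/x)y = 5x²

Using integrating factor method:

General solution: y = (5/4)x^3 + C/x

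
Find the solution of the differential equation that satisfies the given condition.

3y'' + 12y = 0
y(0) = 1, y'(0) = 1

General solution: y = C₁cos(2x) + C₂sin(2x)
Complex roots r = ±2i
Applying ICs: C₁ = 1, C₂ = 1/2
Particular solution: y = cos(2x) + (1/2)sin(2x)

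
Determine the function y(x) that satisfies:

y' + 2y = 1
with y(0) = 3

General solution: y = 1/2 + Ce^(-2x)
Applying y(0) = 3: C = 3 - 1/2 = 5/2
Particular solution: y = 1/2 + (5/2)e^(-2x)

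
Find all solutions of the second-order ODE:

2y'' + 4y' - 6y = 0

Characteristic equation: 2r² + 4r - 6 = 0
Divide by 2: r² + 2r - 3 = 0
Roots: r = 1, -3 (distinct real)
General solution: y = C₁e^x + C₂e^(-3x)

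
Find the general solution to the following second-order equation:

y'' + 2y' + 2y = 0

Characteristic equation: r² + 2r + 2 = 0
Roots: r = -1 ± i (complex conjugates)
General solution: y = e^(-x)(C₁cos(x) + C₂sin(x))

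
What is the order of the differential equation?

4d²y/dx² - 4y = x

The order is 2 (highest derivative is of order 2).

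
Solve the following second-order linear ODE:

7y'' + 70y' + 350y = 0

Characteristic equation: 7r² + 70r + 350 = 0
Divide by 7: r² + 10r + 50 = 0
Roots: r = -5 ± 5i (complex conjugates)
General solution: y = e^(-5x)(C₁cos(5x) + C₂sin(5x))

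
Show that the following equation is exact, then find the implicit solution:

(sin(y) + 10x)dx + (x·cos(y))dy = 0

Verify exactness: ∂M/∂y = ∂N/∂x ✓
Find F(x,y) such that ∂F/∂x = M, ∂F/∂y = N
Solution: x·sin(y) + 5x² = C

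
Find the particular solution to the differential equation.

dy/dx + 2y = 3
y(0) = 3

General solution: y = 3/2 + Ce^(-2x)
Applying y(0) = 3: C = 3 - 3/2 = 3/2
Particular solution: y = 3/2 + (3/2)e^(-2x)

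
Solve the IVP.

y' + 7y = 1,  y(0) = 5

General solution: y = 1/7 + Ce^(-7x)
Applying y(0) = 5: C = 5 - 1/7 = 34/7
Particular solution: y = 1/7 + (34/7)e^(-7x)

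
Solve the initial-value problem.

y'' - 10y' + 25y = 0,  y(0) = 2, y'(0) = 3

General solution: y = (C₁ + C₂x)e^(5x)
Repeated root r = 5
Applying ICs: C₁ = 2, C₂ = -7
Particular solution: y = (2 - 7x)e^(5x)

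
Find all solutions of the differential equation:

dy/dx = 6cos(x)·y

Separating variables and integrating:
ln|y| = 6sin(x) + C

General solution: y = Ce^(6sin(x))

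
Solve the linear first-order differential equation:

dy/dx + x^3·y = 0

Using integrating factor method:

General solution: y = Ce^(-x^4/4)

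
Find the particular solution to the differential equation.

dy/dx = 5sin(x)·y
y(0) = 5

General solution: y = Ce^(-5cos(x))
Applying IC y(0) = 5:
Particular solution: y = 5e^(5(1-cos(x)))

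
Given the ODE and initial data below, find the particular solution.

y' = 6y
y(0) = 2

General solution: y = Ce^(6x)
Applying IC y(0) = 2:
Particular solution: y = 2e^(6x)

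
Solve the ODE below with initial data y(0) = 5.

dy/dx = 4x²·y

General solution: y = Ce^(4x³/3)
Applying IC y(0) = 5:
Particular solution: y = 5e^(4x³/3)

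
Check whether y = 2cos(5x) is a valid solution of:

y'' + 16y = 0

Verification:
y'' = -50cos(5x)
y'' + 16y ≠ 0 (frequency mismatch: got 25 instead of 16)

No, it is not a solution.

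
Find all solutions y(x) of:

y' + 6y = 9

Using integrating factor method:

General solution: y = 3/2 + Ce^(-6x)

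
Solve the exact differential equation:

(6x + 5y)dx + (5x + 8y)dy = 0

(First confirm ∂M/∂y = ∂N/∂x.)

Verify exactness: ∂M/∂y = ∂N/∂x ✓
Find F(x,y) such that ∂F/∂x = M, ∂F/∂y = N
Solution: 3x² + 5xy + 4y² = C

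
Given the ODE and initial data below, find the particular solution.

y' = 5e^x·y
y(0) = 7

General solution: y = Ce^(5e^x)
Applying IC y(0) = 7:
Particular solution: y = 7e^(5(e^x - 1))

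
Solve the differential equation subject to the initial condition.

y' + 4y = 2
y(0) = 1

General solution: y = 1/2 + Ce^(-4x)
Applying y(0) = 1: C = 1 - 1/2 = 1/2
Particular solution: y = 1/2 + (1/2)e^(-4x)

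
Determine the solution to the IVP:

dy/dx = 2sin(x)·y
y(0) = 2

General solution: y = Ce^(-2cos(x))
Applying IC y(0) = 2:
Particular solution: y = 2e^(2(1-cos(x)))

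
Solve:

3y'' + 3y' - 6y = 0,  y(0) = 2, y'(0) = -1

General solution: y = C₁e^x + C₂e^(-2x)
Applying ICs: C₁ = 1, C₂ = 1
Particular solution: y = e^x + e^(-2x)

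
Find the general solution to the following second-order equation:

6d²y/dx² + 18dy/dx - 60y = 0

Characteristic equation: 6r² + 18r - 60 = 0
Divide by 6: r² + 3r - 10 = 0
Roots: r = 2, -5 (distinct real)
General solution: y = C₁e^(2x) + C₂e^(-5x)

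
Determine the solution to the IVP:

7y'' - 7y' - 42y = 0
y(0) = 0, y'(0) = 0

General solution: y = C₁e^(3x) + C₂e^(-2x)
Applying ICs: C₁ = 0, C₂ = 0
Particular solution: y = 0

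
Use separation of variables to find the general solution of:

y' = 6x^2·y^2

Separating variables and integrating:
-1/y = 2x^3 + C

General solution: y^-1 = -2x^3 + C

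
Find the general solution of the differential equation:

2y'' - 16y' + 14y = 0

Characteristic equation: 2r² - 16r + 14 = 0
Divide by 2: r² - 8r + 7 = 0
Roots: r = 7, 1 (distinct real)
General solution: y = C₁e^(7x) + C₂e^x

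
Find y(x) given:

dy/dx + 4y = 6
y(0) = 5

General solution: y = 3/2 + Ce^(-4x)
Applying y(0) = 5: C = 5 - 3/2 = 7/2
Particular solution: y = 3/2 + (7/2)e^(-4x)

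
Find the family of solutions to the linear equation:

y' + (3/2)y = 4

Using integrating factor method:

General solution: y = 8/3 + Ce^(-3x/2)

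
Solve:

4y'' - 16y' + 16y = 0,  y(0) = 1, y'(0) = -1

General solution: y = (C₁ + C₂x)e^(2x)
Repeated root r = 2
Applying ICs: C₁ = 1, C₂ = -3
Particular solution: y = (1 - 3x)e^(2x)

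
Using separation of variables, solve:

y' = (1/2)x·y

Separating variables and integrating:
ln|y| = x^2/4 + C

General solution: y = Ce^(x^2/4)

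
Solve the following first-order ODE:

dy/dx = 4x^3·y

Separating variables and integrating:
ln|y| = x^4 + C

General solution: y = Ce^(x^4)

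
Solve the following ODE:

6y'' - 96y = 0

Characteristic equation: 6r² - 96 = 0
Divide by 6: r² - 16 = 0
Roots: r = 4, -4 (distinct real)
General solution: y = C₁e^(4x) + C₂e^(-4x)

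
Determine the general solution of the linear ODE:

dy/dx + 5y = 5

Using integrating factor method:

General solution: y = 1 + Ce^(-5x)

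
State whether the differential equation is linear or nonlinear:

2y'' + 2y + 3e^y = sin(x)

Nonlinear (e^y is nonlinear in y)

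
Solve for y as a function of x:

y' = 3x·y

Separating variables and integrating:
ln|y| = 3x^2/2 + C

General solution: y = Ce^(3x^2/2)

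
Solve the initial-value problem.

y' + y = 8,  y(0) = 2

General solution: y = 8 + Ce^(-x)
Applying y(0) = 2: C = 2 - 8 = -6
Particular solution: y = 8 - 6e^(-x)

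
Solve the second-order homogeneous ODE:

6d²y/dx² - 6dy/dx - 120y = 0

Characteristic equation: 6r² - 6r - 120 = 0
Divide by 6: r² - r - 20 = 0
Roots: r = 5, -4 (distinct real)
General solution: y = C₁e^(5x) + C₂e^(-4x)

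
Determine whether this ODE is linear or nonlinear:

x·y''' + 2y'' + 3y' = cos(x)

Linear (y and its derivatives appear to the first power only, no products of y terms)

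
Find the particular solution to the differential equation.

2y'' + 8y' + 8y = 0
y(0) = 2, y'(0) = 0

General solution: y = (C₁ + C₂x)e^(-2x)
Repeated root r = -2
Applying ICs: C₁ = 2, C₂ = 4
Particular solution: y = (2 + 4x)e^(-2x)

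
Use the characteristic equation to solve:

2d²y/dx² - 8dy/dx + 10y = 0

Characteristic equation: 2r² - 8r + 10 = 0
Divide by 2: r² - 4r + 5 = 0
Roots: r = 2 ± i (complex conjugates)
General solution: y = e^(2x)(C₁cos(x) + C₂sin(x))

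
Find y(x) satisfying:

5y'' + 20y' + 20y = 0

Characteristic equation: 5r² + 20r + 20 = 0
Divide by 5: r² + 4r + 4 = 0
Factored: (r + 2)² = 0
Repeated root: r = -2
General solution: y = (C₁ + C₂x)e^(-2x)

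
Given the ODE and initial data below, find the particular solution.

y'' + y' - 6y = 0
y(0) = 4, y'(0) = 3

General solution: y = C₁e^(2x) + C₂e^(-3x)
Applying ICs: C₁ = 3, C₂ = 1
Particular solution: y = 3e^(2x) + e^(-3x)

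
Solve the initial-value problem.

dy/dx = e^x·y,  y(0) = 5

General solution: y = Ce^(e^x)
Applying IC y(0) = 5:
Particular solution: y = 5e^(e^x - 1)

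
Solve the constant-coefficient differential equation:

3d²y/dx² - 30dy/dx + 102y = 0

Characteristic equation: 3r² - 30r + 102 = 0
Divide by 3: r² - 10r + 34 = 0
Roots: r = 5 ± 3i (complex conjugates)
General solution: y = e^(5x)(C₁cos(3x) + C₂sin(3x))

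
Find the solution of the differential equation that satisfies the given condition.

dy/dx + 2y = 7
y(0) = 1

General solution: y = 7/2 + Ce^(-2x)
Applying y(0) = 1: C = 1 - 7/2 = -5/2
Particular solution: y = 7/2 - (5/2)e^(-2x)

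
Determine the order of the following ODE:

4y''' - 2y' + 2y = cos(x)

The order is 3 (highest derivative is of order 3).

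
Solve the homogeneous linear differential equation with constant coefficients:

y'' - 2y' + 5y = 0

Characteristic equation: r² - 2r + 5 = 0
Roots: r = 1 ± 2i (complex conjugates)
General solution: y = e^x(C₁cos(2x) + C₂sin(2x))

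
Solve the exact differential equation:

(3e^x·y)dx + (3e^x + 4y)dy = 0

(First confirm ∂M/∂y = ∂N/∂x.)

Verify exactness: ∂M/∂y = ∂N/∂x ✓
Find F(x,y) such that ∂F/∂x = M, ∂F/∂y = N
Solution: 3e^x·y + 2y² = C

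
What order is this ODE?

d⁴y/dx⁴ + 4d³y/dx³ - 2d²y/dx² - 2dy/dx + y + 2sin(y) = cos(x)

The order is 4 (highest derivative is of order 4).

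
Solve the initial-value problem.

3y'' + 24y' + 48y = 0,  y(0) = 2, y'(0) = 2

General solution: y = (C₁ + C₂x)e^(-4x)
Repeated root r = -4
Applying ICs: C₁ = 2, C₂ = 10
Particular solution: y = (2 + 10x)e^(-4x)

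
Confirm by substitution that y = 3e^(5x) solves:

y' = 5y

Verification:
y = 3e^(5x)
y' = 15e^(5x)
5y = 15e^(5x)
y' = 5y ✓

Yes, it is a solution.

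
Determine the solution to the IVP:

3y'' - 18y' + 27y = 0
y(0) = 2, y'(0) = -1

General solution: y = (C₁ + C₂x)e^(3x)
Repeated root r = 3
Applying ICs: C₁ = 2, C₂ = -7
Particular solution: y = (2 - 7x)e^(3x)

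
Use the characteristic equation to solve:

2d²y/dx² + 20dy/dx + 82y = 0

Characteristic equation: 2r² + 20r + 82 = 0
Divide by 2: r² + 10r + 41 = 0
Roots: r = -5 ± 4i (complex conjugates)
General solution: y = e^(-5x)(C₁cos(4x) + C₂sin(4x))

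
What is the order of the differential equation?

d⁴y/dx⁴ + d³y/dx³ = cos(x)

The order is 4 (highest derivative is of order 4).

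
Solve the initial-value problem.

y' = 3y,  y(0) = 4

General solution: y = Ce^(3x)
Applying IC y(0) = 4:
Particular solution: y = 4e^(3x)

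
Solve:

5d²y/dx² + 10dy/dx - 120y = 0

Characteristic equation: 5r² + 10r - 120 = 0
Divide by 5: r² + 2r - 24 = 0
Roots: r = 4, -6 (distinct real)
General solution: y = C₁e^(4x) + C₂e^(-6x)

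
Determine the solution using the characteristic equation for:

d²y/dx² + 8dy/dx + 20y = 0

Characteristic equation: r² + 8r + 20 = 0
Roots: r = -4 ± 2i (complex conjugates)
General solution: y = e^(-4x)(C₁cos(2x) + C₂sin(2x))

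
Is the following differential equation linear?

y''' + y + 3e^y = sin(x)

No. Nonlinear (e^y is nonlinear in y)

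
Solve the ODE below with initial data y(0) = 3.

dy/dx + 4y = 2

General solution: y = 1/2 + Ce^(-4x)
Applying y(0) = 3: C = 3 - 1/2 = 5/2
Particular solution: y = 1/2 + (5/2)e^(-4x)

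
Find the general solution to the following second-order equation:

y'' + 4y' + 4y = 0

Characteristic equation: r² + 4r + 4 = 0
Factored: (r + 2)² = 0
Repeated root: r = -2
General solution: y = (C₁ + C₂x)e^(-2x)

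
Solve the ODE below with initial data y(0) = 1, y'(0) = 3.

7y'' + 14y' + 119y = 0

General solution: y = e^(-x)(C₁cos(4x) + C₂sin(4x))
Complex roots r = -1 ± 4i
Applying ICs: C₁ = 1, C₂ = 1
Particular solution: y = e^(-x)(cos(4x) + sin(4x))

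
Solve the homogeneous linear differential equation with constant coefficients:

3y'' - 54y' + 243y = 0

Characteristic equation: 3r² - 54r + 243 = 0
Divide by 3: r² - 18r + 81 = 0
Factored: (r - 9)² = 0
Repeated root: r = 9
General solution: y = (C₁ + C₂x)e^(9x)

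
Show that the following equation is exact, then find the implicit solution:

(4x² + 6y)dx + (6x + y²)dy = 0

Verify exactness: ∂M/∂y = ∂N/∂x ✓
Find F(x,y) such that ∂F/∂x = M, ∂F/∂y = N
Solution: 4x³/3 + 6xy + y³/3 = C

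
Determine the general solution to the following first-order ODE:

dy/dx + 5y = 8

Using integrating factor method:

General solution: y = 8/5 + Ce^(-5x)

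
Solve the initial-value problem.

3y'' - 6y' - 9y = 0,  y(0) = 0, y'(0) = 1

General solution: y = C₁e^(3x) + C₂e^(-x)
Applying ICs: C₁ = 1/4, C₂ = -1/4
Particular solution: y = (1/4)e^(3x) - (1/4)e^(-x)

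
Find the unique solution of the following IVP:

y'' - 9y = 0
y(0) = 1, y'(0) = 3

General solution: y = C₁e^(3x) + C₂e^(-3x)
Applying ICs: C₁ = 1, C₂ = 0
Particular solution: y = e^(3x)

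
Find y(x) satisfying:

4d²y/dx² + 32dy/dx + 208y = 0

Characteristic equation: 4r² + 32r + 208 = 0
Divide by 4: r² + 8r + 52 = 0
Roots: r = -4 ± 6i (complex conjugates)
General solution: y = e^(-4x)(C₁cos(6x) + C₂sin(6x))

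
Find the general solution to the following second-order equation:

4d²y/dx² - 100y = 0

Characteristic equation: 4r² - 100 = 0
Divide by 4: r² - 25 = 0
Roots: r = 5, -5 (distinct real)
General solution: y = C₁e^(5x) + C₂e^(-5x)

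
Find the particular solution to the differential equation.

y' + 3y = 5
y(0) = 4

General solution: y = 5/3 + Ce^(-3x)
Applying y(0) = 4: C = 4 - 5/3 = 7/3
Particular solution: y = 5/3 + (7/3)e^(-3x)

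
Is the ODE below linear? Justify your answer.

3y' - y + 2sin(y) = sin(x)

No. Nonlinear (sin(y) is nonlinear in y)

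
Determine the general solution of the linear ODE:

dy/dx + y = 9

Using integrating factor method:

General solution: y = 9 + Ce^(-x)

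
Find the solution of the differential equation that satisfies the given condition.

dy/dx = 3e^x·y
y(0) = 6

General solution: y = Ce^(3e^x)
Applying IC y(0) = 6:
Particular solution: y = 6e^(3(e^x - 1))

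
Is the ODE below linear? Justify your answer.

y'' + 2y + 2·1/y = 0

No. Nonlinear (1/y term)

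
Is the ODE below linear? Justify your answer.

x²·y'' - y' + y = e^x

Yes. Linear (y and its derivatives appear to the first power only, no products of y terms)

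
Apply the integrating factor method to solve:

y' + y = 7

Using integrating factor method:

General solution: y = 7 + Ce^(-x)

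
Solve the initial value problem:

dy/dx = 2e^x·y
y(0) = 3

General solution: y = Ce^(2e^x)
Applying IC y(0) = 3:
Particular solution: y = 3e^(2(e^x - 1))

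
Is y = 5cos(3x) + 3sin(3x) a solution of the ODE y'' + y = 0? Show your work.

Verification:
y'' = -45cos(3x) - 27sin(3x)
y'' + y ≠ 0 (frequency mismatch: got 9 instead of 1)

No, it is not a solution.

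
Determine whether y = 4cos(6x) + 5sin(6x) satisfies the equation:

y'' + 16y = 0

Verification:
y'' = -144cos(6x) - 180sin(6x)
y'' + 16y ≠ 0 (frequency mismatch: got 36 instead of 16)

No, it is not a solution.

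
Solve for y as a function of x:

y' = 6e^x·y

Separating variables and integrating:
ln|y| = 6e^x + C

General solution: y = Ce^(6e^x)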